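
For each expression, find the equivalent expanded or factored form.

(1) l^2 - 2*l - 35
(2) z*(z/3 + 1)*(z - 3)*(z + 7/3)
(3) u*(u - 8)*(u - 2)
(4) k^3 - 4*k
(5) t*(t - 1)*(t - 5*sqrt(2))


(1) = (l - 7)*(l + 5)
(2) = z^4/3 + 7*z^3/9 - 3*z^2 - 7*z
(3) = u^3 - 10*u^2 + 16*u
(4) = k*(k - 2)*(k + 2)
(5) = t^3 - 5*sqrt(2)*t^2 - t^2 + 5*sqrt(2)*t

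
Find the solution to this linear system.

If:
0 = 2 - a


Then:
a = 2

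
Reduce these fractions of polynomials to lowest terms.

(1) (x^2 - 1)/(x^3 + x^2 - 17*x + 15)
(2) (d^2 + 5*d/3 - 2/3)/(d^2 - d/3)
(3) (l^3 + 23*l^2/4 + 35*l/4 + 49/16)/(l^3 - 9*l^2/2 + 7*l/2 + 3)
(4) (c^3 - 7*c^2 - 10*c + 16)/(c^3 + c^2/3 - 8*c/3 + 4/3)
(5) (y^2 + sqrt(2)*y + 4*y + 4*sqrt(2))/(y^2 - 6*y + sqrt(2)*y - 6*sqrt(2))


(1) = (x + 1)/(x^2 + 2*x - 15)
(2) = (d + 2)/d
(3) = (8*l^2 + 42*l + 49)/(8*l^2 - 40*l + 48)
(4) = (3*c - 24)/(3*c - 2)
(5) = (y + 4)/(y - 6)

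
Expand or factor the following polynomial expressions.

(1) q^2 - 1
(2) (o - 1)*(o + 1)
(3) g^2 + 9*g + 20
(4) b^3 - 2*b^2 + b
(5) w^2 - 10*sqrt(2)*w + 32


(1) = (q - 1)*(q + 1)
(2) = o^2 - 1
(3) = (g + 4)*(g + 5)
(4) = b*(b - 1)^2
(5) = (w - 8*sqrt(2))*(w - 2*sqrt(2))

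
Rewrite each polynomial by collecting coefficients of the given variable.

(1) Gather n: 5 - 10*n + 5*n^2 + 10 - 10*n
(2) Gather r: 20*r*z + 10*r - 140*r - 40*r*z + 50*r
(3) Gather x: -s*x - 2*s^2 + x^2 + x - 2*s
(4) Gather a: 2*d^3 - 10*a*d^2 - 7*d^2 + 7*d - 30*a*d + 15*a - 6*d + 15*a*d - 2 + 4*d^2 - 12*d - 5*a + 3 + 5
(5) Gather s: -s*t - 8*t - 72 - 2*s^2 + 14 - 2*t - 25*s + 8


(1) = 5*n^2 - 20*n + 15
(2) = r*(-20*z - 80)
(3) = -2*s^2 - 2*s + x^2 + x*(1 - s)
(4) = a*(-10*d^2 - 15*d + 10) + 2*d^3 - 3*d^2 - 11*d + 6
(5) = -2*s^2 + s*(-t - 25) - 10*t - 50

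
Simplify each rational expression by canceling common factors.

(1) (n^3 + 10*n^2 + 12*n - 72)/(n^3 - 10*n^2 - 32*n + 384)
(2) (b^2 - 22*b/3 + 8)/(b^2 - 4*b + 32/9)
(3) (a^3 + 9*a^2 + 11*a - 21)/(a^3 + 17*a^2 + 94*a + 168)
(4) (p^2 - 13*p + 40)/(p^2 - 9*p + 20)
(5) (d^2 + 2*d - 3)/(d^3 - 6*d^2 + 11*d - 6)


(1) = (n^2 + 4*n - 12)/(n^2 - 16*n + 64)
(2) = (3*b - 18)/(3*b - 8)
(3) = (a^2 + 2*a - 3)/(a^2 + 10*a + 24)
(4) = (p - 8)/(p - 4)
(5) = (d + 3)/(d^2 - 5*d + 6)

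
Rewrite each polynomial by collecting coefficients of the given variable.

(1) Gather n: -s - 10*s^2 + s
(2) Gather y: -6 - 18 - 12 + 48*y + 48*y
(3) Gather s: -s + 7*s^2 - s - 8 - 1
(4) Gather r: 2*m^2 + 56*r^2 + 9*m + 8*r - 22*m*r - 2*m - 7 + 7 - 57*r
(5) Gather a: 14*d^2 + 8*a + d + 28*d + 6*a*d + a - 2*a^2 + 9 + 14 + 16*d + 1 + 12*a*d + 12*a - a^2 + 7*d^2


(1) = -10*s^2
(2) = 96*y - 36
(3) = 7*s^2 - 2*s - 9
(4) = 2*m^2 + 7*m + 56*r^2 + r*(-22*m - 49)
(5) = -3*a^2 + a*(18*d + 21) + 21*d^2 + 45*d + 24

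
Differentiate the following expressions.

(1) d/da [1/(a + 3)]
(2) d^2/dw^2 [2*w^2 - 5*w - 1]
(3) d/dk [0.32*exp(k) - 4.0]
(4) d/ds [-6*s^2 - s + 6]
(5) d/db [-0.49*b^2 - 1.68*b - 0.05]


(1) = -1/(a + 3)^2
(2) = 4
(3) = 0.32*exp(k)
(4) = -12*s - 1
(5) = -0.98*b - 1.68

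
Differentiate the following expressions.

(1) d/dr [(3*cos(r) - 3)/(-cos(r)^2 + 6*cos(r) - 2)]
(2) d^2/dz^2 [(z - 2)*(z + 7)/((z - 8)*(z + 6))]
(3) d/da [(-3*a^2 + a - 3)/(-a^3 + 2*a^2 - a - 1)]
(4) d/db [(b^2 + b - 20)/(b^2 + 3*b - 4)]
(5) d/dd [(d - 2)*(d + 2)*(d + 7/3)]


(1) = 3*(sin(r)^2 + 2*cos(r) - 5)*sin(r)/(cos(r)^2 - 6*cos(r) + 2)^2
(2) = 2*(7*z^3 + 102*z^2 + 804*z + 1096)/(z^6 - 6*z^5 - 132*z^4 + 568*z^3 + 6336*z^2 - 13824*z - 110592)
(3) = ((6*a - 1)*(a^3 - 2*a^2 + a + 1) - (3*a^2 - 4*a + 1)*(3*a^2 - a + 3))/(a^3 - 2*a^2 + a + 1)^2
(4) = 2*(b^2 + 16*b + 28)/(b^4 + 6*b^3 + b^2 - 24*b + 16)
(5) = 3*d^2 + 14*d/3 - 4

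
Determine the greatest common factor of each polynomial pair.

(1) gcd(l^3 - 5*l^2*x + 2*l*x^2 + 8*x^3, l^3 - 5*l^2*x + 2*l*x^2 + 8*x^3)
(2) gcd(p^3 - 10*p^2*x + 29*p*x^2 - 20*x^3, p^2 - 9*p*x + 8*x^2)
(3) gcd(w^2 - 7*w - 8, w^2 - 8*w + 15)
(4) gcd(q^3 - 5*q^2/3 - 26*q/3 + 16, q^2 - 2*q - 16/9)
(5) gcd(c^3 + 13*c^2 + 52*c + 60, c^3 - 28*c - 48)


(1) = gcd((l - 4*x)*(l - 2*x)*(l + x), (l - 4*x)*(l - 2*x)*(l + x)) = l^3 - 5*l^2*x + 2*l*x^2 + 8*x^3
(2) = gcd((p - 5*x)*(p - 4*x)*(p - x), (p - 8*x)*(p - x)) = -p + x
(3) = gcd((w - 8)*(w + 1), (w - 5)*(w - 3)) = 1
(4) = q - 8/3
(5) = gcd((c + 2)*(c + 5)*(c + 6), (c - 6)*(c + 2)*(c + 4)) = c + 2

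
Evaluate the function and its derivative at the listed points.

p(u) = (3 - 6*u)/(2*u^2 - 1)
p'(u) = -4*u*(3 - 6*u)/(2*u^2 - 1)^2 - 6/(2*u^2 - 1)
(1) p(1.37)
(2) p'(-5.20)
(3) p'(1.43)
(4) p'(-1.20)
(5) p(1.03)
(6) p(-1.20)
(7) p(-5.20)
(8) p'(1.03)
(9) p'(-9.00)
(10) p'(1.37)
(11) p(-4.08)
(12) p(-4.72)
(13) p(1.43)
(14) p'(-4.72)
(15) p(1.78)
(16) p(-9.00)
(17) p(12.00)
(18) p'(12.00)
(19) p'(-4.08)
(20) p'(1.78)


(1) = -1.90
(2) = 0.14
(3) = 1.40
(4) = 10.66
(5) = -2.83
(6) = 5.43
(7) = 0.64
(8) = 5.06
(9) = 0.04
(10) = 1.59
(11) = 0.85
(12) = 0.72
(13) = -1.81
(14) = 0.17
(15) = -1.44
(16) = 0.35
(17) = -0.24
(18) = 0.02
(19) = 0.24
(20) = 0.80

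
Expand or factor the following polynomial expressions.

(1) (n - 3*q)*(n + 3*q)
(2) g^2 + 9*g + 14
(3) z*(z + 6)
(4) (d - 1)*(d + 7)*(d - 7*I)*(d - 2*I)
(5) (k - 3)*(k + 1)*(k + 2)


(1) = n^2 - 9*q^2
(2) = (g + 2)*(g + 7)
(3) = z^2 + 6*z
(4) = d^4 + 6*d^3 - 9*I*d^3 - 21*d^2 - 54*I*d^2 - 84*d + 63*I*d + 98
(5) = k^3 - 7*k - 6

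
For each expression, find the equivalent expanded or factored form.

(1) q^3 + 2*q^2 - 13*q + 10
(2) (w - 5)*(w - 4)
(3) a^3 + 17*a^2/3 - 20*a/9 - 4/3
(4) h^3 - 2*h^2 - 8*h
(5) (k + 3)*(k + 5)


(1) = (q - 2)*(q - 1)*(q + 5)
(2) = w^2 - 9*w + 20
(3) = (a - 2/3)*(a + 1/3)*(a + 6)
(4) = h*(h - 4)*(h + 2)
(5) = k^2 + 8*k + 15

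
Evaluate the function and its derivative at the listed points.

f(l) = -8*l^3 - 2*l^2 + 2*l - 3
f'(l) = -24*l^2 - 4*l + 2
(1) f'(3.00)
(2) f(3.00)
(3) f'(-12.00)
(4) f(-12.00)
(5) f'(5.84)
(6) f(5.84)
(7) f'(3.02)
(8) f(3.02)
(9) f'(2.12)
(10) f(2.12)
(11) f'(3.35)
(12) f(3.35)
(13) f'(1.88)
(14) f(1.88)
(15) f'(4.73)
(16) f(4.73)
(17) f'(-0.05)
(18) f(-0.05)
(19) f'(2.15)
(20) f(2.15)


(1) = -226.00
(2) = -231.00
(3) = -3406.00
(4) = 13509.00
(5) = -839.89
(6) = -1652.94
(7) = -228.97
(8) = -235.55
(9) = -114.35
(10) = -83.97
(11) = -280.74
(12) = -319.51
(13) = -90.35
(14) = -59.47
(15) = -553.87
(16) = -884.88
(17) = 2.14
(18) = -3.10
(19) = -117.54
(20) = -87.45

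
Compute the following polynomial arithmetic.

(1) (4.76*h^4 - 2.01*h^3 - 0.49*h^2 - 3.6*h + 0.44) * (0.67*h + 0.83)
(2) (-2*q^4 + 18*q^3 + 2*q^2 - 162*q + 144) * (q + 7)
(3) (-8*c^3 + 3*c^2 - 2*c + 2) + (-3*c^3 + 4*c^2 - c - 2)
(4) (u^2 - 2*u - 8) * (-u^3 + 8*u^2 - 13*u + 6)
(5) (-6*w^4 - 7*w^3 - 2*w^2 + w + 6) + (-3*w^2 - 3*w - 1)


(1) = 3.1892*h^5 + 2.6041*h^4 - 1.9966*h^3 - 2.8187*h^2 - 2.6932*h + 0.3652
(2) = -2*q^5 + 4*q^4 + 128*q^3 - 148*q^2 - 990*q + 1008
(3) = -11*c^3 + 7*c^2 - 3*c
(4) = -u^5 + 10*u^4 - 21*u^3 - 32*u^2 + 92*u - 48
(5) = -6*w^4 - 7*w^3 - 5*w^2 - 2*w + 5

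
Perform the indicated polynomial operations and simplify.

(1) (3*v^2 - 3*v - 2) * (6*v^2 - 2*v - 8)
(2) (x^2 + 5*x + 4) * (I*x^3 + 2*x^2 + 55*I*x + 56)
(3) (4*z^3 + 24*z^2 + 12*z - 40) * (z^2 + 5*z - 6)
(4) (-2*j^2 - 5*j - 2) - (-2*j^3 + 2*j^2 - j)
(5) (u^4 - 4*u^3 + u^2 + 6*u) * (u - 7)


(1) = 18*v^4 - 24*v^3 - 30*v^2 + 28*v + 16
(2) = I*x^5 + 2*x^4 + 5*I*x^4 + 10*x^3 + 59*I*x^3 + 64*x^2 + 275*I*x^2 + 280*x + 220*I*x + 224
(3) = 4*z^5 + 44*z^4 + 108*z^3 - 124*z^2 - 272*z + 240
(4) = 2*j^3 - 4*j^2 - 4*j - 2
(5) = u^5 - 11*u^4 + 29*u^3 - u^2 - 42*u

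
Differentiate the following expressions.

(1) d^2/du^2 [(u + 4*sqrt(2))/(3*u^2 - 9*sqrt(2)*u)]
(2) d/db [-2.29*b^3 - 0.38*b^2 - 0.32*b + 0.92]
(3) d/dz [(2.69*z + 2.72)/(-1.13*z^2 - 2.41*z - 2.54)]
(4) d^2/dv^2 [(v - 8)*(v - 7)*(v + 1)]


(1) = 2*(u^3 + 12*sqrt(2)*u^2 - 72*u + 72*sqrt(2))/(3*u^3*(u^3 - 9*sqrt(2)*u^2 + 54*u - 54*sqrt(2)))
(2) = -6.87*b^2 - 0.76*b - 0.32
(3) = (3.0397*z^2 + 6.1472*z - 0.2774)/(1.2769*z^4 + 5.4466*z^3 + 11.5485*z^2 + 12.2428*z + 6.4516)
(4) = 6*v - 28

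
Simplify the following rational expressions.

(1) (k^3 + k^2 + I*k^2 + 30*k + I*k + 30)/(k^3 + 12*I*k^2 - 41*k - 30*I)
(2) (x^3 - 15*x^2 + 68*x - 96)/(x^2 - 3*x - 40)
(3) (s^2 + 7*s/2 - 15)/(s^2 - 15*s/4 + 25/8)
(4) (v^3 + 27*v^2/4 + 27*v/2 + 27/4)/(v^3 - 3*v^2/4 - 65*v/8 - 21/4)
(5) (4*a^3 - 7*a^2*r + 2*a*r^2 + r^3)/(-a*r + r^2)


(1) = (k^2 + k*(1 - 5*I) - 5*I)/(k^2 + 6*I*k - 5)
(2) = (x^2 - 7*x + 12)/(x + 5)
(3) = (4*s + 24)/(4*s - 5)
(4) = (2*v^2 + 12*v + 18)/(2*v^2 - 3*v - 14)
(5) = (-4*a^2 + 3*a*r + r^2)/r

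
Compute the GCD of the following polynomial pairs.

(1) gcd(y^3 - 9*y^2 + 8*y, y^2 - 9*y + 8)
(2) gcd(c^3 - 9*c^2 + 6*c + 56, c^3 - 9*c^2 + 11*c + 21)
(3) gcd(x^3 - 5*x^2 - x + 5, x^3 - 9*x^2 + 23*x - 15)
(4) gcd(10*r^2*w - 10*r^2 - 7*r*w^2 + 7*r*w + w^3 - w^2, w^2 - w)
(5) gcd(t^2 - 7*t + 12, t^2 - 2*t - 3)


(1) = y^2 - 9*y + 8
(2) = gcd((c - 7)*(c - 4)*(c + 2), (c - 7)*(c - 3)*(c + 1)) = c - 7
(3) = x^2 - 6*x + 5
(4) = gcd((-5*r + w)*(-2*r + w)*(w - 1), w*(w - 1)) = w - 1
(5) = gcd((t - 4)*(t - 3), (t - 3)*(t + 1)) = t - 3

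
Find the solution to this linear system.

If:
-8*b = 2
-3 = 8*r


Then:
b = -1/4
r = -3/8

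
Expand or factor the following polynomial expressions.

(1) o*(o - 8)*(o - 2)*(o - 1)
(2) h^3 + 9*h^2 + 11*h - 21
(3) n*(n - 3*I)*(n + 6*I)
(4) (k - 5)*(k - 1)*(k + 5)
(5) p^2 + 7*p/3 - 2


(1) = o^4 - 11*o^3 + 26*o^2 - 16*o
(2) = (h - 1)*(h + 3)*(h + 7)
(3) = n^3 + 3*I*n^2 + 18*n
(4) = k^3 - k^2 - 25*k + 25
(5) = (p - 2/3)*(p + 3)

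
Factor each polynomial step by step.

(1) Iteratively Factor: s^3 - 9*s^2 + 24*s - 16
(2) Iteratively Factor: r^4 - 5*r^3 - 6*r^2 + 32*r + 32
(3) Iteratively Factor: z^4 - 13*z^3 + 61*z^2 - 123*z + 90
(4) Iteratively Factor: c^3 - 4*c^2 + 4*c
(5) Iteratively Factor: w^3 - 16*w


(1) = (s - 4)*(s^2 - 5*s + 4) = (s - 4)*(s - 1)*(s - 4)
(2) = (r - 4)*(r^3 - r^2 - 10*r - 8) = (r - 4)*(r + 1)*(r^2 - 2*r - 8) = (r - 4)*(r + 1)*(r + 2)*(r - 4)
(3) = (z - 5)*(z^3 - 8*z^2 + 21*z - 18) = (z - 5)*(z - 3)*(z^2 - 5*z + 6) = (z - 5)*(z - 3)^2*(z - 2)
(4) = (c - 2)*(c^2 - 2*c) = c*(c - 2)*(c - 2)
(5) = (w - 4)*(w^2 + 4*w) = w*(w - 4)*(w + 4)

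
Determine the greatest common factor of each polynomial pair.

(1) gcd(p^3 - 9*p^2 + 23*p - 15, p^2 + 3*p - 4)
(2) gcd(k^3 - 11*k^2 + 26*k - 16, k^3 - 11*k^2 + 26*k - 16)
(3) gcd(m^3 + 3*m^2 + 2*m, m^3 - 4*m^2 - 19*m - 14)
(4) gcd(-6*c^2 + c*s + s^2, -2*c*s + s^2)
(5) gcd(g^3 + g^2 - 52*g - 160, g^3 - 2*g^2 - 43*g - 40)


(1) = gcd((p - 5)*(p - 3)*(p - 1), (p - 1)*(p + 4)) = p - 1
(2) = gcd((k - 8)*(k - 2)*(k - 1), (k - 8)*(k - 2)*(k - 1)) = k^3 - 11*k^2 + 26*k - 16
(3) = gcd(m*(m + 1)*(m + 2), (m - 7)*(m + 1)*(m + 2)) = m^2 + 3*m + 2
(4) = -2*c + s
(5) = gcd((g - 8)*(g + 4)*(g + 5), (g - 8)*(g + 1)*(g + 5)) = g^2 - 3*g - 40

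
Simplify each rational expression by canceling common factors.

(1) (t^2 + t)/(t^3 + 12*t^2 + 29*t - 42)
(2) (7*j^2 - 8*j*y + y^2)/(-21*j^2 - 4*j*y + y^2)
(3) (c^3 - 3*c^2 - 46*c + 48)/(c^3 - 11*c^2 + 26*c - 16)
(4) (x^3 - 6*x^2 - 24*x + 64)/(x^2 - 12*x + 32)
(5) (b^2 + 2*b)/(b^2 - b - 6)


(1) = (t^2 + t)/(t^3 + 12*t^2 + 29*t - 42)
(2) = (-j + y)/(3*j + y)
(3) = (c + 6)/(c - 2)
(4) = (x^2 + 2*x - 8)/(x - 4)
(5) = b/(b - 3)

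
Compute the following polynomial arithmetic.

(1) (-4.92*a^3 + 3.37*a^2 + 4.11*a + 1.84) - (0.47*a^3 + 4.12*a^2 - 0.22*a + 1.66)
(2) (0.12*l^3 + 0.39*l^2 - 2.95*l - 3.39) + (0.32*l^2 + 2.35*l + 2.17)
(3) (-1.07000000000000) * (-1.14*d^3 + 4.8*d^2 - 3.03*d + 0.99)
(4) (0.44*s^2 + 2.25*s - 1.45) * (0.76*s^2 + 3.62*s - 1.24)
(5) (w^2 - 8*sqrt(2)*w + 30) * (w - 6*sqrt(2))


(1) = -5.39*a^3 - 0.75*a^2 + 4.33*a + 0.18
(2) = 0.12*l^3 + 0.71*l^2 - 0.6*l - 1.22
(3) = 1.2198*d^3 - 5.136*d^2 + 3.2421*d - 1.0593
(4) = 0.3344*s^4 + 3.3028*s^3 + 6.4974*s^2 - 8.039*s + 1.798
(5) = w^3 - 14*sqrt(2)*w^2 + 126*w - 180*sqrt(2)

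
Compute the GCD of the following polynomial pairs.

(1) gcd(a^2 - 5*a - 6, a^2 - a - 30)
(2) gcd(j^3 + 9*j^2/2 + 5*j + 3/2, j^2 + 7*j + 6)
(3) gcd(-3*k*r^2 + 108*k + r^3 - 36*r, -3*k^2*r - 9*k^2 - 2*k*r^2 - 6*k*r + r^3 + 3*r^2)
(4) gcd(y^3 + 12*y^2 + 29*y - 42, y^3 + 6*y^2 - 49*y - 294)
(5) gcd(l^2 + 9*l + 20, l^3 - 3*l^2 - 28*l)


(1) = a - 6
(2) = j + 1
(3) = -3*k + r
(4) = y^2 + 13*y + 42
(5) = gcd((l + 4)*(l + 5), l*(l - 7)*(l + 4)) = l + 4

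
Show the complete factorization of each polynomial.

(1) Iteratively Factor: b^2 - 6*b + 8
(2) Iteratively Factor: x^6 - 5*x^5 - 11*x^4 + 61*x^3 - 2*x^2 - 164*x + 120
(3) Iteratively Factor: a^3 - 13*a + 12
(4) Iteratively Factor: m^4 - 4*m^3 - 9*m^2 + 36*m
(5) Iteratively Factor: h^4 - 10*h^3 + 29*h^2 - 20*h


(1) = (b - 2)*(b - 4)
(2) = (x - 1)*(x^5 - 4*x^4 - 15*x^3 + 46*x^2 + 44*x - 120) = (x - 1)*(x + 3)*(x^4 - 7*x^3 + 6*x^2 + 28*x - 40) = (x - 5)*(x - 1)*(x + 3)*(x^3 - 2*x^2 - 4*x + 8) = (x - 5)*(x - 2)*(x - 1)*(x + 3)*(x^2 - 4) = (x - 5)*(x - 2)^2*(x - 1)*(x + 3)*(x + 2)
(3) = (a - 3)*(a^2 + 3*a - 4) = (a - 3)*(a + 4)*(a - 1)
(4) = (m + 3)*(m^3 - 7*m^2 + 12*m) = (m - 4)*(m + 3)*(m^2 - 3*m) = (m - 4)*(m - 3)*(m + 3)*(m)
(5) = (h - 5)*(h^3 - 5*h^2 + 4*h) = h*(h - 5)*(h^2 - 5*h + 4) = h*(h - 5)*(h - 1)*(h - 4)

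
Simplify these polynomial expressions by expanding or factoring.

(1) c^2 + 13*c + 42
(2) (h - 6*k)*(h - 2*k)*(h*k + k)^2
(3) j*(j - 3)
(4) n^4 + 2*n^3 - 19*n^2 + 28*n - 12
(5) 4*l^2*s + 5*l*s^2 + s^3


(1) = (c + 6)*(c + 7)
(2) = h^4*k^2 - 8*h^3*k^3 + 2*h^3*k^2 + 12*h^2*k^4 - 16*h^2*k^3 + h^2*k^2 + 24*h*k^4 - 8*h*k^3 + 12*k^4
(3) = j^2 - 3*j
(4) = (n - 2)*(n - 1)^2*(n + 6)
(5) = s*(l + s)*(4*l + s)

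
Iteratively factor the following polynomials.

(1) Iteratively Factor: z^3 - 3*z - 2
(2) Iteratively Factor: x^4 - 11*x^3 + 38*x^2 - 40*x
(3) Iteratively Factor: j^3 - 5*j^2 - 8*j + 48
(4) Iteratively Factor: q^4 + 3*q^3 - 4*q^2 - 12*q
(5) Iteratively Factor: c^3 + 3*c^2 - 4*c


(1) = (z + 1)*(z^2 - z - 2) = (z + 1)^2*(z - 2)
(2) = (x - 5)*(x^3 - 6*x^2 + 8*x) = (x - 5)*(x - 2)*(x^2 - 4*x) = x*(x - 5)*(x - 2)*(x - 4)
(3) = (j + 3)*(j^2 - 8*j + 16) = (j - 4)*(j + 3)*(j - 4)
(4) = (q - 2)*(q^3 + 5*q^2 + 6*q) = q*(q - 2)*(q^2 + 5*q + 6) = q*(q - 2)*(q + 3)*(q + 2)
(5) = (c - 1)*(c^2 + 4*c) = (c - 1)*(c + 4)*(c)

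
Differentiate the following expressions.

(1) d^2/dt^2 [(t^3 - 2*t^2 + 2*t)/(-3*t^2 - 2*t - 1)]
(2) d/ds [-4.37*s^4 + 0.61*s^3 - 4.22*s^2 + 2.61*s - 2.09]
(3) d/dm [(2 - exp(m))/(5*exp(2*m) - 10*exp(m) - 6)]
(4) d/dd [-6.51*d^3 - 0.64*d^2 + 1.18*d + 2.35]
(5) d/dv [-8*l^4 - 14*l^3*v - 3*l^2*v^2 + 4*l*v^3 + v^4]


(1) = 2*(-31*t^3 - 24*t^2 + 15*t + 6)/(27*t^6 + 54*t^5 + 63*t^4 + 44*t^3 + 21*t^2 + 6*t + 1)
(2) = -17.48*s^3 + 1.83*s^2 - 8.44*s + 2.61
(3) = (-10*(1 - exp(m))*(exp(m) - 2) - 5*exp(2*m) + 10*exp(m) + 6)*exp(m)/(-5*exp(2*m) + 10*exp(m) + 6)^2
(4) = -19.53*d^2 - 1.28*d + 1.18
(5) = -14*l^3 - 6*l^2*v + 12*l*v^2 + 4*v^3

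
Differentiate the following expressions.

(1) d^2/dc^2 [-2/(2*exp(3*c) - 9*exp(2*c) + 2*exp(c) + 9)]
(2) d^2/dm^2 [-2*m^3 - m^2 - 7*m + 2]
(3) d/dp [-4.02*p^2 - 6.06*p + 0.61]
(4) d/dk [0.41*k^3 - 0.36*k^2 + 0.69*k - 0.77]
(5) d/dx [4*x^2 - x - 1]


(1) = 4*(-4*(3*exp(2*c) - 9*exp(c) + 1)^2*exp(c) + (9*exp(2*c) - 18*exp(c) + 1)*(2*exp(3*c) - 9*exp(2*c) + 2*exp(c) + 9))*exp(c)/(2*exp(3*c) - 9*exp(2*c) + 2*exp(c) + 9)^3
(2) = -12*m - 2
(3) = -8.04*p - 6.06
(4) = 1.23*k^2 - 0.72*k + 0.69
(5) = 8*x - 1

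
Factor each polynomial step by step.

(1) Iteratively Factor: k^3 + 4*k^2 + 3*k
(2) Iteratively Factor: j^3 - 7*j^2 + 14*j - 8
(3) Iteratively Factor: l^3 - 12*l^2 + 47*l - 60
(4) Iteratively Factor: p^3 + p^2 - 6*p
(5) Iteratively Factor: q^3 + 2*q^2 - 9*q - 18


(1) = (k + 1)*(k^2 + 3*k) = (k + 1)*(k + 3)*(k)
(2) = (j - 4)*(j^2 - 3*j + 2) = (j - 4)*(j - 2)*(j - 1)
(3) = (l - 4)*(l^2 - 8*l + 15) = (l - 5)*(l - 4)*(l - 3)
(4) = (p - 2)*(p^2 + 3*p) = p*(p - 2)*(p + 3)
(5) = (q - 3)*(q^2 + 5*q + 6) = (q - 3)*(q + 2)*(q + 3)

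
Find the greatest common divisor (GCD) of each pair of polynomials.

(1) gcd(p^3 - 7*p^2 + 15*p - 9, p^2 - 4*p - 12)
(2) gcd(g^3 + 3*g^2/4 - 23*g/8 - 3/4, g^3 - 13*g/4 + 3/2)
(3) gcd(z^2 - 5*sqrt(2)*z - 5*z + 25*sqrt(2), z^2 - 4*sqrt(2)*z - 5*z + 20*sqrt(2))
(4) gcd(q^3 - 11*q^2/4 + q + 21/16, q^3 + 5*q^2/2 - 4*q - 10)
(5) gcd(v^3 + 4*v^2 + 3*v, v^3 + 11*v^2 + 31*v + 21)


(1) = gcd((p - 3)^2*(p - 1), (p - 6)*(p + 2)) = 1
(2) = gcd((g - 3/2)*(g + 1/4)*(g + 2), (g - 3/2)*(g - 1/2)*(g + 2)) = g^2 + g/2 - 3
(3) = z - 5
(4) = gcd((q - 7/4)*(q - 3/2)*(q + 1/2), (q - 2)*(q + 2)*(q + 5/2)) = 1
(5) = v^2 + 4*v + 3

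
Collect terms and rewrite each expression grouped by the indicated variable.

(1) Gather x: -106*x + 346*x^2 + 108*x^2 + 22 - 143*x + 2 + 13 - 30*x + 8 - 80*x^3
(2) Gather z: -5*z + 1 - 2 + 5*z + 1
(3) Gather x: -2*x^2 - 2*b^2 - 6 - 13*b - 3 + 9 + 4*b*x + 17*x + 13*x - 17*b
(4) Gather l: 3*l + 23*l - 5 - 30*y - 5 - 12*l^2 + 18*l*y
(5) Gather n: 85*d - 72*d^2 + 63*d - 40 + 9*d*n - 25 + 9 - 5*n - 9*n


(1) = -80*x^3 + 454*x^2 - 279*x + 45
(2) = 0
(3) = -2*b^2 - 30*b - 2*x^2 + x*(4*b + 30)
(4) = -12*l^2 + l*(18*y + 26) - 30*y - 10
(5) = -72*d^2 + 148*d + n*(9*d - 14) - 56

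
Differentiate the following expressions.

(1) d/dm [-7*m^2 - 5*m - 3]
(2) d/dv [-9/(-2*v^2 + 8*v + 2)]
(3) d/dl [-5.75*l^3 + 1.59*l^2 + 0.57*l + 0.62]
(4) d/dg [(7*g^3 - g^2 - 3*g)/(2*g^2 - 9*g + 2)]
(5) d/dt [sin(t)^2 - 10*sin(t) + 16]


(1) = -14*m - 5
(2) = 9*(2 - v)/(-v^2 + 4*v + 1)^2
(3) = -17.25*l^2 + 3.18*l + 0.57
(4) = (14*g^4 - 126*g^3 + 57*g^2 - 4*g - 6)/(4*g^4 - 36*g^3 + 89*g^2 - 36*g + 4)
(5) = 2*(sin(t) - 5)*cos(t)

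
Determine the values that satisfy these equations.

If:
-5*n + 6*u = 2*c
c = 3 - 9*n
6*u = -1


Then:
c = -24/13
n = 7/13
u = -1/6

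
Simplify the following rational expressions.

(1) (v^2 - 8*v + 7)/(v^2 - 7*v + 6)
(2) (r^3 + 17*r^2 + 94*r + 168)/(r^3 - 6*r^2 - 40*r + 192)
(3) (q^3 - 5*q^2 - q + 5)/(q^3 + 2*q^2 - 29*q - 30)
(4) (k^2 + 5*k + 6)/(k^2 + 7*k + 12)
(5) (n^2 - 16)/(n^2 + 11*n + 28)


(1) = (v - 7)/(v - 6)
(2) = (r^2 + 11*r + 28)/(r^2 - 12*r + 32)
(3) = (q - 1)/(q + 6)
(4) = (k + 2)/(k + 4)
(5) = (n - 4)/(n + 7)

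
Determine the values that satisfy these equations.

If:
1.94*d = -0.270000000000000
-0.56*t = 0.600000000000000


Then:
d = -0.14
t = -1.07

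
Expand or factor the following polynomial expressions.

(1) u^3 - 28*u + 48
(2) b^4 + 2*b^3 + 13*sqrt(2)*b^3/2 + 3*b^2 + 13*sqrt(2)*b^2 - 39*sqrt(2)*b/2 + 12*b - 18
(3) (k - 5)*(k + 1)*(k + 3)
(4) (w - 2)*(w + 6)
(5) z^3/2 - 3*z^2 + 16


(1) = (u - 4)*(u - 2)*(u + 6)
(2) = (b - 1)*(b + 3)*(b + sqrt(2)/2)*(b + 6*sqrt(2))
(3) = k^3 - k^2 - 17*k - 15
(4) = w^2 + 4*w - 12
(5) = (z/2 + 1)*(z - 4)^2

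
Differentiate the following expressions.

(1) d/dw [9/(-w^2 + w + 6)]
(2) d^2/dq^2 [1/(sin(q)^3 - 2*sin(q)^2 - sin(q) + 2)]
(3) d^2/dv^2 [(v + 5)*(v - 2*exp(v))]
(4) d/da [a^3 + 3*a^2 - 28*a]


(1) = 9*(2*w - 1)/(-w^2 + w + 6)^2
(2) = (-18*(1 - cos(2*q))^2 + 74*sin(q) - 22*sin(3*q) + 4*cos(2*q) + 9*cos(4*q)/2 - 97/2)/((sin(q) - 2)^3*(cos(2*q) + 1)^2)
(3) = -2*v*exp(v) - 14*exp(v) + 2
(4) = 3*a^2 + 6*a - 28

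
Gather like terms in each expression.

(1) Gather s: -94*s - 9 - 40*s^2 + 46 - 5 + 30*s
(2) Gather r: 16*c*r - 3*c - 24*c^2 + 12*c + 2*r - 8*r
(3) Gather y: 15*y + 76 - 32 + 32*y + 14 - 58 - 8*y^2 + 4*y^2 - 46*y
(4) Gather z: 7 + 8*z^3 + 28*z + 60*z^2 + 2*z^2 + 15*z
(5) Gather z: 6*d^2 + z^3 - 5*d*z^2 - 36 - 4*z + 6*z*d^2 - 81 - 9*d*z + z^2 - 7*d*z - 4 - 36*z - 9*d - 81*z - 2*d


(1) = -40*s^2 - 64*s + 32
(2) = -24*c^2 + 9*c + r*(16*c - 6)
(3) = -4*y^2 + y
(4) = 8*z^3 + 62*z^2 + 43*z + 7
(5) = 6*d^2 - 11*d + z^3 + z^2*(1 - 5*d) + z*(6*d^2 - 16*d - 121) - 121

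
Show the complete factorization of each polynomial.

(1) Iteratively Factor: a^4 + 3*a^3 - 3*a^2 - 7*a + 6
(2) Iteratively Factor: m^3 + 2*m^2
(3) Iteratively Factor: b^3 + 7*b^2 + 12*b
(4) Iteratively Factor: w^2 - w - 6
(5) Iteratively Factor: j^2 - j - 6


(1) = (a + 2)*(a^3 + a^2 - 5*a + 3) = (a - 1)*(a + 2)*(a^2 + 2*a - 3) = (a - 1)^2*(a + 2)*(a + 3)
(2) = (m + 2)*(m^2) = m*(m + 2)*(m)
(3) = (b + 3)*(b^2 + 4*b) = b*(b + 3)*(b + 4)
(4) = (w - 3)*(w + 2)
(5) = (j - 3)*(j + 2)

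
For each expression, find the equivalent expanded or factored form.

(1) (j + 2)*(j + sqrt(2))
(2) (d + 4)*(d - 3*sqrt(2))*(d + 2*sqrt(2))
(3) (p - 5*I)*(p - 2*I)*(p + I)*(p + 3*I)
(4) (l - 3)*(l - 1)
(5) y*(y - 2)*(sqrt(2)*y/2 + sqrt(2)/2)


(1) = j^2 + sqrt(2)*j + 2*j + 2*sqrt(2)
(2) = d^3 - sqrt(2)*d^2 + 4*d^2 - 12*d - 4*sqrt(2)*d - 48
(3) = p^4 - 3*I*p^3 + 15*p^2 - 19*I*p + 30
(4) = l^2 - 4*l + 3
(5) = sqrt(2)*y^3/2 - sqrt(2)*y^2/2 - sqrt(2)*y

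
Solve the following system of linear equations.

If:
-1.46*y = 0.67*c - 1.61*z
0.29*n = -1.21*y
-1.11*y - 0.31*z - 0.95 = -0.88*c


Then:
c = 1.10411634212472*z + 0.68375647029825
n = 1.30921438467357 - 2.4869931068481*z
y = 0.596056199161942*z - 0.313778654177964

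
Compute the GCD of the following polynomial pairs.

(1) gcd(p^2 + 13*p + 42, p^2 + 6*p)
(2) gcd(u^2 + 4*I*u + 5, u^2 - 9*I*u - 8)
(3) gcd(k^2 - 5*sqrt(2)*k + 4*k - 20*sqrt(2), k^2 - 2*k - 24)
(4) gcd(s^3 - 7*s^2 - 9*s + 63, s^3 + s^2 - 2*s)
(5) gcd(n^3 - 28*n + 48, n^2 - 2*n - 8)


(1) = p + 6
(2) = u - I
(3) = k + 4
(4) = 1
(5) = n - 4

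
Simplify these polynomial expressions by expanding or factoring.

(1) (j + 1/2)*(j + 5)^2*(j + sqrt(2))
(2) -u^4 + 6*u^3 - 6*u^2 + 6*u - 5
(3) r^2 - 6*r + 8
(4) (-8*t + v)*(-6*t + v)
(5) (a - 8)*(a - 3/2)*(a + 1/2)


(1) = j^4 + sqrt(2)*j^3 + 21*j^3/2 + 21*sqrt(2)*j^2/2 + 30*j^2 + 25*j/2 + 30*sqrt(2)*j + 25*sqrt(2)/2
(2) = (u - 5)*(u - I)*(-I*u + 1)*(-I*u + I)
(3) = (r - 4)*(r - 2)
(4) = 48*t^2 - 14*t*v + v^2
(5) = a^3 - 9*a^2 + 29*a/4 + 6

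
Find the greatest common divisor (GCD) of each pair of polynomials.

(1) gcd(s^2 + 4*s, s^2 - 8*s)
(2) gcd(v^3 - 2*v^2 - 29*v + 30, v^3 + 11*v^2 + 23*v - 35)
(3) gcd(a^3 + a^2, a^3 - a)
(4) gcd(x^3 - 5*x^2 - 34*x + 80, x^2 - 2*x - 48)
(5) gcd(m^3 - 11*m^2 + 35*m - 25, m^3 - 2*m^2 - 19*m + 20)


(1) = gcd(s*(s + 4), s*(s - 8)) = s
(2) = v^2 + 4*v - 5
(3) = gcd(a^2*(a + 1), a*(a - 1)*(a + 1)) = a^2 + a
(4) = x - 8
(5) = gcd((m - 5)^2*(m - 1), (m - 5)*(m - 1)*(m + 4)) = m^2 - 6*m + 5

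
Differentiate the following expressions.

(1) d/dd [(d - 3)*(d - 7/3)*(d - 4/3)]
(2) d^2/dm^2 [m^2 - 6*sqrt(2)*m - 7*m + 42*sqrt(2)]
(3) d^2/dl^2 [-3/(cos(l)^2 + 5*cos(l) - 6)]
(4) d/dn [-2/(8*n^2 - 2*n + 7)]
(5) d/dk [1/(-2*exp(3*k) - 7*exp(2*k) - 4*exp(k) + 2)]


(1) = 3*d^2 - 40*d/3 + 127/9
(2) = 2
(3) = 3*(4*sin(l)^4 - 51*sin(l)^2 + 45*cos(l)/4 + 15*cos(3*l)/4 - 15)/((cos(l) - 1)^3*(cos(l) + 6)^3)
(4) = 4*(8*n - 1)/(8*n^2 - 2*n + 7)^2
(5) = (6*exp(2*k) + 14*exp(k) + 4)*exp(k)/(2*exp(3*k) + 7*exp(2*k) + 4*exp(k) - 2)^2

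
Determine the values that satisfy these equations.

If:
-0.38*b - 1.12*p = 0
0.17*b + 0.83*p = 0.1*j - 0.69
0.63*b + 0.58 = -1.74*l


Then:
b = -2.94736842105263*p
j = 3.28947368421053*p + 6.9
l = 1.06715063520871*p - 0.333333333333333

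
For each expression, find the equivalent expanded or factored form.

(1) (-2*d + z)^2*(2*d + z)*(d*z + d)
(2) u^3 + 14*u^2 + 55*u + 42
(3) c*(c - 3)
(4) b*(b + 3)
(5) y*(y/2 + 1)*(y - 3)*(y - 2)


(1) = 8*d^4*z + 8*d^4 - 4*d^3*z^2 - 4*d^3*z - 2*d^2*z^3 - 2*d^2*z^2 + d*z^4 + d*z^3
(2) = (u + 1)*(u + 6)*(u + 7)
(3) = c^2 - 3*c
(4) = b^2 + 3*b
(5) = y^4/2 - 3*y^3/2 - 2*y^2 + 6*y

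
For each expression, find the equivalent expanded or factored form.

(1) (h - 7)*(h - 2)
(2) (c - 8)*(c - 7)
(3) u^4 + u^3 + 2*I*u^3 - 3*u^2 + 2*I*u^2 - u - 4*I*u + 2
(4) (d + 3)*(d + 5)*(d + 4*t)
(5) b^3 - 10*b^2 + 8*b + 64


(1) = h^2 - 9*h + 14
(2) = c^2 - 15*c + 56
(3) = (u - 1)*(u + 2)*(u + I)^2
(4) = d^3 + 4*d^2*t + 8*d^2 + 32*d*t + 15*d + 60*t
(5) = (b - 8)*(b - 4)*(b + 2)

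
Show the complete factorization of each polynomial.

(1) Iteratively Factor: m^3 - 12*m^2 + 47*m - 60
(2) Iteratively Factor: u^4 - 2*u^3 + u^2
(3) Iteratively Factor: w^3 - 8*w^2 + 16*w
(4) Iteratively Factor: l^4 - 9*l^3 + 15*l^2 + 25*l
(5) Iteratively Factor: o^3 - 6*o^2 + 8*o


(1) = (m - 4)*(m^2 - 8*m + 15) = (m - 4)*(m - 3)*(m - 5)
(2) = (u - 1)*(u^3 - u^2) = u*(u - 1)*(u^2 - u) = u*(u - 1)^2*(u)
(3) = (w)*(w^2 - 8*w + 16) = w*(w - 4)*(w - 4)
(4) = (l + 1)*(l^3 - 10*l^2 + 25*l) = (l - 5)*(l + 1)*(l^2 - 5*l) = l*(l - 5)*(l + 1)*(l - 5)
(5) = (o - 4)*(o^2 - 2*o) = o*(o - 4)*(o - 2)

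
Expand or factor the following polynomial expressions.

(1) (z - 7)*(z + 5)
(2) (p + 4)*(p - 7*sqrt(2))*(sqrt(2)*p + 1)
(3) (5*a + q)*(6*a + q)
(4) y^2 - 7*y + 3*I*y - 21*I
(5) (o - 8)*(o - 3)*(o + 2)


(1) = z^2 - 2*z - 35
(2) = sqrt(2)*p^3 - 13*p^2 + 4*sqrt(2)*p^2 - 52*p - 7*sqrt(2)*p - 28*sqrt(2)
(3) = 30*a^2 + 11*a*q + q^2
(4) = (y - 7)*(y + 3*I)
(5) = o^3 - 9*o^2 + 2*o + 48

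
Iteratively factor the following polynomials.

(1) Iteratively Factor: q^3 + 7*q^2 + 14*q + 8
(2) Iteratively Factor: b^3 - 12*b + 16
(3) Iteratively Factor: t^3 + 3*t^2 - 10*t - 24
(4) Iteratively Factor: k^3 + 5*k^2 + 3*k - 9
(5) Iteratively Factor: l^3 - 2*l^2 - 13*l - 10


(1) = (q + 2)*(q^2 + 5*q + 4) = (q + 2)*(q + 4)*(q + 1)
(2) = (b - 2)*(b^2 + 2*b - 8) = (b - 2)*(b + 4)*(b - 2)
(3) = (t - 3)*(t^2 + 6*t + 8) = (t - 3)*(t + 2)*(t + 4)
(4) = (k + 3)*(k^2 + 2*k - 3) = (k - 1)*(k + 3)*(k + 3)
(5) = (l + 2)*(l^2 - 4*l - 5) = (l - 5)*(l + 2)*(l + 1)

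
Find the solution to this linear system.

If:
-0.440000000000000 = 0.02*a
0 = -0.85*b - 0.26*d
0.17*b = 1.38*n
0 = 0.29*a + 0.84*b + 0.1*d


Then:
a = -22.00
b = 12.43
d = -40.65
n = 1.53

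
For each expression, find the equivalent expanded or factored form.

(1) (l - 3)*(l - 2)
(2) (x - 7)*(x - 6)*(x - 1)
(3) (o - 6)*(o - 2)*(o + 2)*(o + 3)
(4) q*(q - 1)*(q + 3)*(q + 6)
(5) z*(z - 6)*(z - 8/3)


(1) = l^2 - 5*l + 6
(2) = x^3 - 14*x^2 + 55*x - 42
(3) = o^4 - 3*o^3 - 22*o^2 + 12*o + 72
(4) = q^4 + 8*q^3 + 9*q^2 - 18*q
(5) = z^3 - 26*z^2/3 + 16*z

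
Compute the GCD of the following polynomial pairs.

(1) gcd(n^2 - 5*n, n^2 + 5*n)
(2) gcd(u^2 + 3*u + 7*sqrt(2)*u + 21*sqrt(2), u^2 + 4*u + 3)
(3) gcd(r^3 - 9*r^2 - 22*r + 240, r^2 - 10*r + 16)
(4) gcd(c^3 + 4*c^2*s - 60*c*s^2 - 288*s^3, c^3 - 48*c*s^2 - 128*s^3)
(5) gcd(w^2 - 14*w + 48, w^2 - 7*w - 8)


(1) = gcd(n*(n - 5), n*(n + 5)) = n
(2) = u + 3
(3) = gcd((r - 8)*(r - 6)*(r + 5), (r - 8)*(r - 2)) = r - 8
(4) = gcd((c - 8*s)*(c + 6*s)^2, (c - 8*s)*(c + 4*s)^2) = -c + 8*s
(5) = w - 8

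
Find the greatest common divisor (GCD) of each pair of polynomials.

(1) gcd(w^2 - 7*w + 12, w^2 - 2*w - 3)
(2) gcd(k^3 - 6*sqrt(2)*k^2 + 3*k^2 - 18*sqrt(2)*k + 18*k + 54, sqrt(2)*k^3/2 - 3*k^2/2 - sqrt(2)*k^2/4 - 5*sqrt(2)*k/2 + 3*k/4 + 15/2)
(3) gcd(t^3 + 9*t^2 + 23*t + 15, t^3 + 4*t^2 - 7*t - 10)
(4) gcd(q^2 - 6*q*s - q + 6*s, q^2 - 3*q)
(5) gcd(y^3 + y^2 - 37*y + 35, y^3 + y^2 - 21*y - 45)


(1) = gcd((w - 4)*(w - 3), (w - 3)*(w + 1)) = w - 3
(2) = 1
(3) = gcd((t + 1)*(t + 3)*(t + 5), (t - 2)*(t + 1)*(t + 5)) = t^2 + 6*t + 5
(4) = 1
(5) = y - 5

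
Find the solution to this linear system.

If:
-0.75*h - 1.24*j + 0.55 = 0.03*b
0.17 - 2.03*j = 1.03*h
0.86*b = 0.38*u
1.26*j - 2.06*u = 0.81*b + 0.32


Then:
b = -0.48
h = 3.81
j = -1.85
u = -1.10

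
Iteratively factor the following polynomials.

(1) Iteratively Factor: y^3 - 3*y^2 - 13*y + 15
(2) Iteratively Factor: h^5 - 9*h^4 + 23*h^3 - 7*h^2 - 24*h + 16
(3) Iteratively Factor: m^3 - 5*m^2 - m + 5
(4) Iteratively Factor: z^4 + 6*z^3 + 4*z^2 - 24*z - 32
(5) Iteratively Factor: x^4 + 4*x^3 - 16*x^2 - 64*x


(1) = (y - 1)*(y^2 - 2*y - 15) = (y - 5)*(y - 1)*(y + 3)
(2) = (h - 1)*(h^4 - 8*h^3 + 15*h^2 + 8*h - 16) = (h - 1)^2*(h^3 - 7*h^2 + 8*h + 16) = (h - 1)^2*(h + 1)*(h^2 - 8*h + 16) = (h - 4)*(h - 1)^2*(h + 1)*(h - 4)
(3) = (m - 1)*(m^2 - 4*m - 5) = (m - 5)*(m - 1)*(m + 1)
(4) = (z + 2)*(z^3 + 4*z^2 - 4*z - 16) = (z + 2)^2*(z^2 + 2*z - 8) = (z + 2)^2*(z + 4)*(z - 2)
(5) = (x - 4)*(x^3 + 8*x^2 + 16*x) = (x - 4)*(x + 4)*(x^2 + 4*x) = (x - 4)*(x + 4)^2*(x)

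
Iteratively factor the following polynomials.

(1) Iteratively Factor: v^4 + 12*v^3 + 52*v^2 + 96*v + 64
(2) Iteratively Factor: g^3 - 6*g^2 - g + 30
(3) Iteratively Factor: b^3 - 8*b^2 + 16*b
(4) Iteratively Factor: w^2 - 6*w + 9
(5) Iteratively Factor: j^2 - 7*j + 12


(1) = (v + 2)*(v^3 + 10*v^2 + 32*v + 32) = (v + 2)*(v + 4)*(v^2 + 6*v + 8) = (v + 2)*(v + 4)^2*(v + 2)
(2) = (g - 5)*(g^2 - g - 6) = (g - 5)*(g - 3)*(g + 2)
(3) = (b)*(b^2 - 8*b + 16) = b*(b - 4)*(b - 4)
(4) = (w - 3)*(w - 3)
(5) = (j - 4)*(j - 3)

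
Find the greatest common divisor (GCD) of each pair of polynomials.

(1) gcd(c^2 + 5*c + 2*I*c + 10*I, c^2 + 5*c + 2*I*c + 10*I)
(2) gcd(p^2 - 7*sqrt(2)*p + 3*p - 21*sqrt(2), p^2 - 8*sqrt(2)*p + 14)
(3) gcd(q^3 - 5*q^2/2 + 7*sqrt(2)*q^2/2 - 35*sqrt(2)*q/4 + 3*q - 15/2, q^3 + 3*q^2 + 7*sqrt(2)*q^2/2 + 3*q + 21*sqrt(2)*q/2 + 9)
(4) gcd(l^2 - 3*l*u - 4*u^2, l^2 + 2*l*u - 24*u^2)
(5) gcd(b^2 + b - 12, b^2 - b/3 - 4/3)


(1) = gcd((c + 5)*(c + 2*I), (c + 5)*(c + 2*I)) = c^2 + c*(5 + 2*I) + 10*I
(2) = gcd((p + 3)*(p - 7*sqrt(2)), (p - 7*sqrt(2))*(p - sqrt(2))) = p - 7*sqrt(2)
(3) = q^2 + 7*sqrt(2)*q/2 + 3
(4) = -l + 4*u
(5) = gcd((b - 3)*(b + 4), (b - 4/3)*(b + 1)) = 1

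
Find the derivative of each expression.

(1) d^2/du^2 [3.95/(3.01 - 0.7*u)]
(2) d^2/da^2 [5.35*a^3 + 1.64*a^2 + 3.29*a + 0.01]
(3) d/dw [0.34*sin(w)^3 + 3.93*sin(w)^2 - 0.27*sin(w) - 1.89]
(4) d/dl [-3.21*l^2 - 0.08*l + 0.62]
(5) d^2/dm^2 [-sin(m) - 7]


(1) = -3.871/(0.7*u - 3.01)^3
(2) = 32.1*a + 3.28
(3) = (1.02*sin(w)^2 + 7.86*sin(w) - 0.27)*cos(w)
(4) = -6.42*l - 0.08
(5) = sin(m)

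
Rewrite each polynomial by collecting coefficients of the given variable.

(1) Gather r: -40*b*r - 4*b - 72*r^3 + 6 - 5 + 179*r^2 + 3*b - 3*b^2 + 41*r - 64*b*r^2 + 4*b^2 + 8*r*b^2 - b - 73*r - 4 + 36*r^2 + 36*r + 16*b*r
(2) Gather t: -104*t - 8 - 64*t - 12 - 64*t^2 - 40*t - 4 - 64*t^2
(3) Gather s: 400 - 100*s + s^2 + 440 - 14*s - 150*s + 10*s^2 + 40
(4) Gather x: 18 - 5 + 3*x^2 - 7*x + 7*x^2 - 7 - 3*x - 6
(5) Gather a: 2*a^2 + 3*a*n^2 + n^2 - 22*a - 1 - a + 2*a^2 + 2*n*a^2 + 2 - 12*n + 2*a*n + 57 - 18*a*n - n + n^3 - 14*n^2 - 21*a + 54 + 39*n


(1) = b^2 - 2*b - 72*r^3 + r^2*(215 - 64*b) + r*(8*b^2 - 24*b + 4) - 3
(2) = -128*t^2 - 208*t - 24
(3) = 11*s^2 - 264*s + 880
(4) = 10*x^2 - 10*x
(5) = a^2*(2*n + 4) + a*(3*n^2 - 16*n - 44) + n^3 - 13*n^2 + 26*n + 112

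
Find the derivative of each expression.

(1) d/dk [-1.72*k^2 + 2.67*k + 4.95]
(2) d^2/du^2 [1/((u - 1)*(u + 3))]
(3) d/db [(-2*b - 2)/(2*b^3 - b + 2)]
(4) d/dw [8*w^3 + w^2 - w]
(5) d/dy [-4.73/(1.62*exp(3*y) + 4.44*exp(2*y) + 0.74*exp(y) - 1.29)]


(1) = 2.67 - 3.44*k
(2) = 2*((u - 1)^2 + (u - 1)*(u + 3) + (u + 3)^2)/((u - 1)^3*(u + 3)^3)
(3) = 2*(-2*b^3 + b + (b + 1)*(6*b^2 - 1) - 2)/(2*b^3 - b + 2)^2
(4) = 24*w^2 + 2*w - 1
(5) = (22.9878*exp(2*y) + 42.0024*exp(y) + 3.5002)*exp(y)/(1.62*exp(3*y) + 4.44*exp(2*y) + 0.74*exp(y) - 1.29)^2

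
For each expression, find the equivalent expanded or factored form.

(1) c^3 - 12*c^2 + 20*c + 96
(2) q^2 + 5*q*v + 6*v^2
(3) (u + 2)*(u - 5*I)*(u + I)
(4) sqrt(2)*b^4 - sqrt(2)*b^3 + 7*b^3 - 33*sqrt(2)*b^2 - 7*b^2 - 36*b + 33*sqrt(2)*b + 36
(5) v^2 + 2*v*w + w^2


(1) = (c - 8)*(c - 6)*(c + 2)
(2) = (q + 2*v)*(q + 3*v)
(3) = u^3 + 2*u^2 - 4*I*u^2 + 5*u - 8*I*u + 10
(4) = (b - 1)*(b - 3*sqrt(2))*(b + 6*sqrt(2))*(sqrt(2)*b + 1)
(5) = (v + w)^2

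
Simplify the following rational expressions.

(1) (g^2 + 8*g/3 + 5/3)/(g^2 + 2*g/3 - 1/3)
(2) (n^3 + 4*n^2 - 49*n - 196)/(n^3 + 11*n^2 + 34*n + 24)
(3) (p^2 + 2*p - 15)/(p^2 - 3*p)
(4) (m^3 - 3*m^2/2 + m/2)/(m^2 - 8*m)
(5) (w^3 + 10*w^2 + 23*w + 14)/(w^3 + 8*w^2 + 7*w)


(1) = (3*g + 5)/(3*g - 1)
(2) = (n^2 - 49)/(n^2 + 7*n + 6)
(3) = (p + 5)/p
(4) = (2*m^2 - 3*m + 1)/(2*m - 16)
(5) = (w + 2)/w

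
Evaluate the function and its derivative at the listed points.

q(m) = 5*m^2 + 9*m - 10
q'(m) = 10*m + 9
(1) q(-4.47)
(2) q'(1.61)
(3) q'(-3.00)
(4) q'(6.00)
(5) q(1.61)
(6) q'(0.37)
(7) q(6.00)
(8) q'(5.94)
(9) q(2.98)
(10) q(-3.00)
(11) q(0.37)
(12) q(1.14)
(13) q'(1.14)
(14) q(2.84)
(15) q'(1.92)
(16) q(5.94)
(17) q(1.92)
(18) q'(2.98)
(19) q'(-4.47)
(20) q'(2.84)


(1) = 49.67
(2) = 25.10
(3) = -21.00
(4) = 69.00
(5) = 17.45
(6) = 12.70
(7) = 224.00
(8) = 68.40
(9) = 61.22
(10) = 8.00
(11) = -5.99
(12) = 6.76
(13) = 20.40
(14) = 55.89
(15) = 28.20
(16) = 219.88
(17) = 25.71
(18) = 38.80
(19) = -35.70
(20) = 37.40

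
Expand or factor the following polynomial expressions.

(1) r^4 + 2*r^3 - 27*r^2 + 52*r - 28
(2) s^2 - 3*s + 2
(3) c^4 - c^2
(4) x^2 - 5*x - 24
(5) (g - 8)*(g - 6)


(1) = (r - 2)^2*(r - 1)*(r + 7)
(2) = (s - 2)*(s - 1)
(3) = c^2*(c - 1)*(c + 1)
(4) = (x - 8)*(x + 3)
(5) = g^2 - 14*g + 48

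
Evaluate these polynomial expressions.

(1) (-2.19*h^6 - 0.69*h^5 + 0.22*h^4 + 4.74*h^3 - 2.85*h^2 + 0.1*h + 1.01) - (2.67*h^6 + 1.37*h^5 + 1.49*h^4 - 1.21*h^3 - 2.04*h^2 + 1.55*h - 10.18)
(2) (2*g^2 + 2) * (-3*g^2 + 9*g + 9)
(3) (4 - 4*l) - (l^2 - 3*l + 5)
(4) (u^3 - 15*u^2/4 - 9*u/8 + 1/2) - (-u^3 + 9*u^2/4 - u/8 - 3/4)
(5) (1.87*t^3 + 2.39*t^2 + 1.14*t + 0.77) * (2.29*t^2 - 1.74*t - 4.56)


(1) = -4.86*h^6 - 2.06*h^5 - 1.27*h^4 + 5.95*h^3 - 0.81*h^2 - 1.45*h + 11.19
(2) = -6*g^4 + 18*g^3 + 12*g^2 + 18*g + 18
(3) = -l^2 - l - 1
(4) = 2*u^3 - 6*u^2 - u + 5/4
(5) = 4.2823*t^5 + 2.2193*t^4 - 10.0752*t^3 - 11.1187*t^2 - 6.5382*t - 3.5112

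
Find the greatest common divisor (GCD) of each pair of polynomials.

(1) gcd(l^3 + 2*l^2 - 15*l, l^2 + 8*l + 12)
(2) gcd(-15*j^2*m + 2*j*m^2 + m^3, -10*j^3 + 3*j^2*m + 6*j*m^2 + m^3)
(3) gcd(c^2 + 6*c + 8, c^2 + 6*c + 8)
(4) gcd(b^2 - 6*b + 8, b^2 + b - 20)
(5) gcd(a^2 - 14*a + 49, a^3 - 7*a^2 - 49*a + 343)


(1) = gcd(l*(l - 3)*(l + 5), (l + 2)*(l + 6)) = 1
(2) = gcd(m*(-3*j + m)*(5*j + m), (-j + m)*(2*j + m)*(5*j + m)) = 5*j + m
(3) = c^2 + 6*c + 8
(4) = gcd((b - 4)*(b - 2), (b - 4)*(b + 5)) = b - 4
(5) = a^2 - 14*a + 49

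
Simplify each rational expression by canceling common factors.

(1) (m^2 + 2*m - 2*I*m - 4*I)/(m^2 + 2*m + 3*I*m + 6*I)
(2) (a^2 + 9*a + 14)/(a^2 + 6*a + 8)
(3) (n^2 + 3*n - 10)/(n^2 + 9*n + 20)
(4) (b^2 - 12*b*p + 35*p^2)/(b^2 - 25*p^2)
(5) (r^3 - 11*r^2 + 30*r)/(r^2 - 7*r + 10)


(1) = (m - 2*I)/(m + 3*I)
(2) = (a + 7)/(a + 4)
(3) = (n - 2)/(n + 4)
(4) = (b - 7*p)/(b + 5*p)
(5) = (r^2 - 6*r)/(r - 2)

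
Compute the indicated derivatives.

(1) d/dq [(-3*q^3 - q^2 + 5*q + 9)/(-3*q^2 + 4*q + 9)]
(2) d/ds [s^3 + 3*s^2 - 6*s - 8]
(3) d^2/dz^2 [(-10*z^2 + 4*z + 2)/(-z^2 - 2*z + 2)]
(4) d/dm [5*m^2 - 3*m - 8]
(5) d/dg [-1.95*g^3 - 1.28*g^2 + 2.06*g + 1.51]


(1) = (9*q^4 - 24*q^3 - 70*q^2 + 36*q + 9)/(9*q^4 - 24*q^3 - 38*q^2 + 72*q + 81)
(2) = 3*s^2 + 6*s - 6
(3) = 12*(-4*z^3 + 9*z^2 - 6*z + 2)/(z^6 + 6*z^5 + 6*z^4 - 16*z^3 - 12*z^2 + 24*z - 8)
(4) = 10*m - 3
(5) = -5.85*g^2 - 2.56*g + 2.06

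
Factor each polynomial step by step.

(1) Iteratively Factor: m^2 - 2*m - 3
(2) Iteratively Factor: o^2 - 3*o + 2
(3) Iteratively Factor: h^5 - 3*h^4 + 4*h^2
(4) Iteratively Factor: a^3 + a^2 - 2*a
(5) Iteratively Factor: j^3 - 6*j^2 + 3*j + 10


(1) = (m - 3)*(m + 1)
(2) = (o - 2)*(o - 1)
(3) = (h)*(h^4 - 3*h^3 + 4*h) = h*(h - 2)*(h^3 - h^2 - 2*h) = h*(h - 2)^2*(h^2 + h) = h^2*(h - 2)^2*(h + 1)
(4) = (a - 1)*(a^2 + 2*a) = a*(a - 1)*(a + 2)
(5) = (j - 2)*(j^2 - 4*j - 5) = (j - 5)*(j - 2)*(j + 1)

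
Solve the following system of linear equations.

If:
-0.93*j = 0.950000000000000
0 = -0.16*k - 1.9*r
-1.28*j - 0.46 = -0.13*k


Then:
j = -1.02
k = -6.52
r = 0.55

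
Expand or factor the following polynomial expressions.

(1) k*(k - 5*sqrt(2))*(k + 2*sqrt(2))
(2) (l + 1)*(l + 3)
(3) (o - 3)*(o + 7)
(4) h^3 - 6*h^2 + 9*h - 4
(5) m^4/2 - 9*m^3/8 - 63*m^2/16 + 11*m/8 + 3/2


(1) = k^3 - 3*sqrt(2)*k^2 - 20*k
(2) = l^2 + 4*l + 3
(3) = o^2 + 4*o - 21
(4) = (h - 4)*(h - 1)^2
(5) = (m/2 + 1)*(m - 4)*(m - 3/4)*(m + 1/2)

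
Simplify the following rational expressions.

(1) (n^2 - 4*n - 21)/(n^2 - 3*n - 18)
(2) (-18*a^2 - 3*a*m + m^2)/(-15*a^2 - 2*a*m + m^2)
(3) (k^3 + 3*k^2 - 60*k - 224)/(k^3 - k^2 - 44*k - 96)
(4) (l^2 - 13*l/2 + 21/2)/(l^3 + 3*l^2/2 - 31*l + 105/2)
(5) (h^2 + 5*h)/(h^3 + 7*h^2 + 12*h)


(1) = (n - 7)/(n - 6)
(2) = (6*a - m)/(5*a - m)
(3) = (k + 7)/(k + 3)
(4) = (2*l - 7)/(2*l^2 + 9*l - 35)
(5) = (h + 5)/(h^2 + 7*h + 12)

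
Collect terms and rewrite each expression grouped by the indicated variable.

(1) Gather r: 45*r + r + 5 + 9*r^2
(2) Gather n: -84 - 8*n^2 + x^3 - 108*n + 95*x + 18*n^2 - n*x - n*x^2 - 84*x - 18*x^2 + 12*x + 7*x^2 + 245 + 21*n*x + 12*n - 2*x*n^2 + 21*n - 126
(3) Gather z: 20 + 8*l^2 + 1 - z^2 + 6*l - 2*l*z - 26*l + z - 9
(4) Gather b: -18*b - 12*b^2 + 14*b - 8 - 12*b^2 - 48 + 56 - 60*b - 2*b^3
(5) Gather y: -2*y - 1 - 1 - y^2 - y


(1) = 9*r^2 + 46*r + 5
(2) = n^2*(10 - 2*x) + n*(-x^2 + 20*x - 75) + x^3 - 11*x^2 + 23*x + 35
(3) = 8*l^2 - 20*l - z^2 + z*(1 - 2*l) + 12
(4) = -2*b^3 - 24*b^2 - 64*b
(5) = -y^2 - 3*y - 2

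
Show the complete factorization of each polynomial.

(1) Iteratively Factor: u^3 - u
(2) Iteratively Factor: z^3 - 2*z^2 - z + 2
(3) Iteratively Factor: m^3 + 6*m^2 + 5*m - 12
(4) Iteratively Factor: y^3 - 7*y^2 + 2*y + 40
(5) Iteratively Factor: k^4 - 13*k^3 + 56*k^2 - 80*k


(1) = (u + 1)*(u^2 - u) = (u - 1)*(u + 1)*(u)
(2) = (z - 2)*(z^2 - 1) = (z - 2)*(z + 1)*(z - 1)
(3) = (m + 3)*(m^2 + 3*m - 4) = (m - 1)*(m + 3)*(m + 4)
(4) = (y - 4)*(y^2 - 3*y - 10) = (y - 5)*(y - 4)*(y + 2)
(5) = (k - 4)*(k^3 - 9*k^2 + 20*k) = (k - 4)^2*(k^2 - 5*k) = k*(k - 4)^2*(k - 5)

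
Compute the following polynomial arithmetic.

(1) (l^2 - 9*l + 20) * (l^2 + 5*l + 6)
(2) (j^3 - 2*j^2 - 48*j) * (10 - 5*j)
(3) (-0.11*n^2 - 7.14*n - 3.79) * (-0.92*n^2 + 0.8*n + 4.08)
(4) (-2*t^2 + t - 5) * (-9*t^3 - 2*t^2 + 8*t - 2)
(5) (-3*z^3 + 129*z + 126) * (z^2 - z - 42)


(1) = l^4 - 4*l^3 - 19*l^2 + 46*l + 120
(2) = -5*j^4 + 20*j^3 + 220*j^2 - 480*j
(3) = 0.1012*n^4 + 6.4808*n^3 - 2.674*n^2 - 32.1632*n - 15.4632
(4) = 18*t^5 - 5*t^4 + 27*t^3 + 22*t^2 - 42*t + 10
(5) = -3*z^5 + 3*z^4 + 255*z^3 - 3*z^2 - 5544*z - 5292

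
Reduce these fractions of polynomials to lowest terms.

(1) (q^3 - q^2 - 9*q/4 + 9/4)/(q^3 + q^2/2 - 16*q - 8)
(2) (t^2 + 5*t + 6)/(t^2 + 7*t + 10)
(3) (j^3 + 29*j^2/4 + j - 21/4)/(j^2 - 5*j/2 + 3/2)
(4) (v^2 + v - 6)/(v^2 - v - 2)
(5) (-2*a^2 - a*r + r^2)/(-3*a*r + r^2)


(1) = (4*q^3 - 4*q^2 - 9*q + 9)/(4*q^3 + 2*q^2 - 64*q - 32)
(2) = (t + 3)/(t + 5)
(3) = (4*j^3 + 29*j^2 + 4*j - 21)/(4*j^2 - 10*j + 6)
(4) = (v + 3)/(v + 1)
(5) = (-2*a^2 - a*r + r^2)/(-3*a*r + r^2)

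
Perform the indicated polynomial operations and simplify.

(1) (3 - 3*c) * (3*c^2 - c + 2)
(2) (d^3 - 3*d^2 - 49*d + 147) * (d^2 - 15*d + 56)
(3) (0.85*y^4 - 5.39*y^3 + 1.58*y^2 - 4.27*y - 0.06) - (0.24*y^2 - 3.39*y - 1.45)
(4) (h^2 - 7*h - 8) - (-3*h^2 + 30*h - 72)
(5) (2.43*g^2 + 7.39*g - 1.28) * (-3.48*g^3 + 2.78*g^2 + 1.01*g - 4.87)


(1) = -9*c^3 + 12*c^2 - 9*c + 6
(2) = d^5 - 18*d^4 + 52*d^3 + 714*d^2 - 4949*d + 8232
(3) = 0.85*y^4 - 5.39*y^3 + 1.34*y^2 - 0.88*y + 1.39
(4) = 4*h^2 - 37*h + 64
(5) = -8.4564*g^5 - 18.9618*g^4 + 27.4529*g^3 - 7.9286*g^2 - 37.2821*g + 6.2336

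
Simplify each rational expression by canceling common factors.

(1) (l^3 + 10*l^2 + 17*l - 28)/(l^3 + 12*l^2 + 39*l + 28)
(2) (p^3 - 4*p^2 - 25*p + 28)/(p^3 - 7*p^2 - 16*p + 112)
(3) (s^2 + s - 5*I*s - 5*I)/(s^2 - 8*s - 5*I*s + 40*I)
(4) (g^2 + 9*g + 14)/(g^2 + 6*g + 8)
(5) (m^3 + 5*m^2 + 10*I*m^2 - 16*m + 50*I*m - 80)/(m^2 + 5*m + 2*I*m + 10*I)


(1) = (l - 1)/(l + 1)
(2) = (p - 1)/(p - 4)
(3) = (s + 1)/(s - 8)
(4) = (g + 7)/(g + 4)
(5) = m + 8*I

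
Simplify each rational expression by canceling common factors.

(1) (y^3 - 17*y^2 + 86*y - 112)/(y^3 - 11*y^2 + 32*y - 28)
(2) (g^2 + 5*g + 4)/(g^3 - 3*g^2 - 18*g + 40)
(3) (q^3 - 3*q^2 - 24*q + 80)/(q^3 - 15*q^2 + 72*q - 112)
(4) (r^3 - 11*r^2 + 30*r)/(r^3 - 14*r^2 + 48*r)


(1) = (y - 8)/(y - 2)
(2) = (g + 1)/(g^2 - 7*g + 10)
(3) = (q + 5)/(q - 7)
(4) = (r - 5)/(r - 8)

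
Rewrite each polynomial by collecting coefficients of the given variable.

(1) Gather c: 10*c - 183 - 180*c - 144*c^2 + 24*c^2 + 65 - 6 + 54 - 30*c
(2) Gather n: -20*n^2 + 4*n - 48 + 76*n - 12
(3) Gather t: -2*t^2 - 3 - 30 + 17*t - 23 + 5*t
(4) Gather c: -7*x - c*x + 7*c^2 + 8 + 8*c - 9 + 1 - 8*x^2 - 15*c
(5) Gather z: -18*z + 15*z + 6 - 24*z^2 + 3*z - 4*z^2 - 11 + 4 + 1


(1) = -120*c^2 - 200*c - 70
(2) = -20*n^2 + 80*n - 60
(3) = -2*t^2 + 22*t - 56
(4) = 7*c^2 + c*(-x - 7) - 8*x^2 - 7*x
(5) = -28*z^2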